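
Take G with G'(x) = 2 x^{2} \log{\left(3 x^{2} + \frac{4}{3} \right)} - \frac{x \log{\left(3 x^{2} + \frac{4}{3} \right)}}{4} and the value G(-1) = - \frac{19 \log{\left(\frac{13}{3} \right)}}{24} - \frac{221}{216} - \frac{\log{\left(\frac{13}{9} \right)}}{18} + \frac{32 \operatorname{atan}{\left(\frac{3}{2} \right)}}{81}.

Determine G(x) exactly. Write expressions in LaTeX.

G(x) = \frac{432 x^{3} \log{\left(3 x^{2} + \frac{4}{3} \right)} - 288 x^{3} - 81 x^{2} \log{\left(3 x^{2} + \frac{4}{3} \right)} + 81 x^{2} + 384 x - 36 \log{\left(x^{2} + \frac{4}{9} \right)} - 256 \operatorname{atan}{\left(\frac{3 x}{2} \right)} - 648}{648}

Integrate term by term and add the pieces.
A general antiderivative is - \frac{4 x^{3}}{9} + \frac{x^{2}}{8} + \frac{16 x}{27} + \left(\frac{2 x^{3}}{3} - \frac{x^{2}}{8}\right) \log{\left(3 x^{2} + \frac{4}{3} \right)} - \frac{\log{\left(x^{2} + \frac{4}{9} \right)}}{18} - \frac{32 \operatorname{atan}{\left(\frac{3 x}{2} \right)}}{81} + C.
The condition gives C = - \frac{19 \log{\left(\frac{13}{3} \right)}}{24} - \frac{221}{216} - \frac{\log{\left(\frac{13}{9} \right)}}{18} + \frac{32 \operatorname{atan}{\left(\frac{3}{2} \right)}}{81} - (- \frac{19 \log{\left(\frac{13}{3} \right)}}{24} - \frac{5}{216} - \frac{\log{\left(\frac{13}{9} \right)}}{18} + \frac{32 \operatorname{atan}{\left(\frac{3}{2} \right)}}{81}) = -1.
So G(x) = \frac{432 x^{3} \log{\left(3 x^{2} + \frac{4}{3} \right)} - 288 x^{3} - 81 x^{2} \log{\left(3 x^{2} + \frac{4}{3} \right)} + 81 x^{2} + 384 x - 36 \log{\left(x^{2} + \frac{4}{9} \right)} - 256 \operatorname{atan}{\left(\frac{3 x}{2} \right)} - 648}{648}.
Check: d/dx[\frac{432 x^{3} \log{\left(3 x^{2} + \frac{4}{3} \right)} - 288 x^{3} - 81 x^{2} \log{\left(3 x^{2} + \frac{4}{3} \right)} + 81 x^{2} + 384 x - 36 \log{\left(x^{2} + \frac{4}{9} \right)} - 256 \operatorname{atan}{\left(\frac{3 x}{2} \right)} - 648}{648}] = 2 x^{2} \log{\left(3 x^{2} + \frac{4}{3} \right)} - \frac{x \log{\left(3 x^{2} + \frac{4}{3} \right)}}{4} = G'(x).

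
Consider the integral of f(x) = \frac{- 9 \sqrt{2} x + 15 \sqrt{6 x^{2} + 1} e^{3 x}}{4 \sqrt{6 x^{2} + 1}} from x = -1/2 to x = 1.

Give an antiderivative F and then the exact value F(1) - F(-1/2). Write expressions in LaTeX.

Antiderivative: F(x) = \frac{- 3 \sqrt{2} \sqrt{6 x^{2} + 1} + 10 e^{3 x}}{8}; value = - \frac{3 \sqrt{14}}{8} - \frac{5}{4 e^{\frac{3}{2}}} + \frac{3 \sqrt{5}}{8} + \frac{5 e^{3}}{4}

Since d/dx undoes antidifferentiation here, F'(x) = f(x) is required of F(x).
F(x) = \frac{- 3 \sqrt{2} \sqrt{6 x^{2} + 1} + 10 e^{3 x}}{8} is an antiderivative of f.
Check: d/dx[\frac{- 3 \sqrt{2} \sqrt{6 x^{2} + 1} + 10 e^{3 x}}{8}] = \frac{- 9 \sqrt{2} x + 15 \sqrt{6 x^{2} + 1} e^{3 x}}{4 \sqrt{6 x^{2} + 1}} = f(x).
F(1) = - \frac{3 \sqrt{14}}{8} + \frac{5 e^{3}}{4}; F(-1/2) = - \frac{3 \sqrt{5}}{8} + \frac{5}{4 e^{\frac{3}{2}}}.
Integral = F(1) - F(-1/2) = - \frac{3 \sqrt{14}}{8} - \frac{5}{4 e^{\frac{3}{2}}} + \frac{3 \sqrt{5}}{8} + \frac{5 e^{3}}{4}.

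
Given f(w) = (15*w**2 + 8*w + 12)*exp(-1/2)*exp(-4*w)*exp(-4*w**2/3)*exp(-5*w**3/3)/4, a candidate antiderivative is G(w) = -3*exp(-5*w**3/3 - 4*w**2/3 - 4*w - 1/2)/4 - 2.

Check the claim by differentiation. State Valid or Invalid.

Valid. The derivative of G reproduces f.

d/dw[G] = (15*w**2 + 8*w + 12)*exp(-1/2)*exp(-4*w)*exp(-4*w**2/3)*exp(-5*w**3/3)/4
This equals f(w) exactly, so the claim holds.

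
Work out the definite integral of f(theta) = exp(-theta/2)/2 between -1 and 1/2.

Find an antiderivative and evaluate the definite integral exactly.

Antiderivative: F(theta) = -exp(-theta/2); value = -exp(-1/4) + exp(1/2)

A first test for any F(theta): its theta-derivative must equal f(theta) identically.
F(theta) = -exp(-theta/2) is an antiderivative of f.
Check: d/dtheta[-exp(-theta/2)] = exp(-theta/2)/2 = f(theta).
F(1/2) = -exp(-1/4); F(-1) = -exp(1/2).
Integral = F(1/2) - F(-1) = -exp(-1/4) + exp(1/2).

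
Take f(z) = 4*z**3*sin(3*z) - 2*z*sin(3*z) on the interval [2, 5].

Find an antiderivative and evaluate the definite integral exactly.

Antiderivative: F(z) = -2*(18*z**3*cos(3*z) - 18*z**2*sin(3*z) - 21*z*cos(3*z) + 7*sin(3*z))/27; value = -130*sin(6)/27 + 68*cos(6)/9 + 886*sin(15)/27 - 1430*cos(15)/9

The integrand splits into summands that can be handled one at a time.
F(z) = -2*(18*z**3*cos(3*z) - 18*z**2*sin(3*z) - 21*z*cos(3*z) + 7*sin(3*z))/27 is an antiderivative of f.
Check: d/dz[-2*(18*z**3*cos(3*z) - 18*z**2*sin(3*z) - 21*z*cos(3*z) + 7*sin(3*z))/27] = 4*z**3*sin(3*z) - 2*z*sin(3*z) = f(z).
F(5) = 886*sin(15)/27 - 1430*cos(15)/9; F(2) = -68*cos(6)/9 + 130*sin(6)/27.
Integral = F(5) - F(2) = -130*sin(6)/27 + 68*cos(6)/9 + 886*sin(15)/27 - 1430*cos(15)/9.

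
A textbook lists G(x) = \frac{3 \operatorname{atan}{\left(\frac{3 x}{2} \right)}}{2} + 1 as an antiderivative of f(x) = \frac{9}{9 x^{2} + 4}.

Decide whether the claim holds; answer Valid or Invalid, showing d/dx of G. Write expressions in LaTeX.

Valid - the claim checks out under differentiation.

d/dx[G] = \frac{9}{9 x^{2} + 4}
This equals f(x) exactly, so the claim holds.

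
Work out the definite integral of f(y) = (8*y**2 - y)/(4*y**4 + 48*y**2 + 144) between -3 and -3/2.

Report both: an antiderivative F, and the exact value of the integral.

Antiderivative: F(y) = (4*sqrt(6)*y**2*atan(sqrt(6)*y/6) - 24*y + 24*sqrt(6)*atan(sqrt(6)*y/6) + 3)/(24*y**2 + 144); value = -sqrt(6)*atan(sqrt(6)/4)/6 - 1/88 + sqrt(6)*atan(sqrt(6)/2)/6

Since d/dy undoes antidifferentiation here, F'(y) = f(y) is required of F(y).
F(y) = (4*sqrt(6)*y**2*atan(sqrt(6)*y/6) - 24*y + 24*sqrt(6)*atan(sqrt(6)*y/6) + 3)/(24*y**2 + 144) is an antiderivative of f.
Check: d/dy[(4*sqrt(6)*y**2*atan(sqrt(6)*y/6) - 24*y + 24*sqrt(6)*atan(sqrt(6)*y/6) + 3)/(24*y**2 + 144)] = (8*y**2 - y)/(4*y**4 + 48*y**2 + 144) = f(y).
F(-3/2) = -sqrt(6)*atan(sqrt(6)/4)/6 + 13/66; F(-3) = -sqrt(6)*atan(sqrt(6)/2)/6 + 5/24.
Integral = F(-3/2) - F(-3) = -sqrt(6)*atan(sqrt(6)/4)/6 - 1/88 + sqrt(6)*atan(sqrt(6)/2)/6.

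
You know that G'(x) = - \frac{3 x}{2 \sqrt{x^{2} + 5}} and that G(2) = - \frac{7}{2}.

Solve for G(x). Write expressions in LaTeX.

G(x) = 1 - \frac{3 \sqrt{x^{2} + 5}}{2}

G'(x) matches the chain-rule pattern g'(h)*h' with inner function h(x) = x^{2} + 5; substituting u = h(x) collapses the integral.
A general antiderivative is - \frac{3 \sqrt{x^{2} + 5}}{2} + C.
The condition gives C = - \frac{7}{2} - (- \frac{9}{2}) = 1.
So G(x) = 1 - \frac{3 \sqrt{x^{2} + 5}}{2}.
Check: d/dx[1 - \frac{3 \sqrt{x^{2} + 5}}{2}] = - \frac{3 x}{2 \sqrt{x^{2} + 5}} = G'(x).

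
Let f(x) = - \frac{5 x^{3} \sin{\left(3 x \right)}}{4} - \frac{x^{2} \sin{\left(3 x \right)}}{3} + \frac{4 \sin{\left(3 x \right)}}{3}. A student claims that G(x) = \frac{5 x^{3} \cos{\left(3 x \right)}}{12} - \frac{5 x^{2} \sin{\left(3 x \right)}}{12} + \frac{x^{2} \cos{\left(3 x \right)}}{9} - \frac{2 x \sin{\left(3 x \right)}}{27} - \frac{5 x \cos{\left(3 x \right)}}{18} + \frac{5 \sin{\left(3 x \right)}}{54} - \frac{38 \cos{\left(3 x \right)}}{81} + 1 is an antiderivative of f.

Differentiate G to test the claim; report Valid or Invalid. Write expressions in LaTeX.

d/dx[G] = - \frac{5 x^{3} \sin{\left(3 x \right)}}{4} - \frac{x^{2} \sin{\left(3 x \right)}}{3} + \frac{4 \sin{\left(3 x \right)}}{3}
This equals f(x) exactly, so the claim holds.

Valid - differentiating G returns exactly f.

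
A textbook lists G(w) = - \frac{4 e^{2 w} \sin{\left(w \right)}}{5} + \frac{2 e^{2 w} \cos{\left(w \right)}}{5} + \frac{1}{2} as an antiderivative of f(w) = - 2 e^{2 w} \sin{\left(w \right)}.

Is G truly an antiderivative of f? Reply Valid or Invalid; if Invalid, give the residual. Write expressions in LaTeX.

d/dw[G] = - 2 e^{2 w} \sin{\left(w \right)}
This equals f(w) exactly, so the claim holds.

Valid. The derivative of G reproduces f.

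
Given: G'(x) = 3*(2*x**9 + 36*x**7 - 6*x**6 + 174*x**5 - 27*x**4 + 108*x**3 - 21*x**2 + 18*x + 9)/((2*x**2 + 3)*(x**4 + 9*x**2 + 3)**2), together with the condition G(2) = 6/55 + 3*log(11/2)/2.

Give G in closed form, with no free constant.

Check a candidate G(x) by differentiating: d/dx[G] must match the given G'(x).
A general antiderivative is x/(x**4/3 + 3*x**2 + 1) + 3*log(x**2 + 3/2)/2 + C.
The condition gives C = 6/55 + 3*log(11/2)/2 - (6/55 + 3*log(11/2)/2) = 0.
So G(x) = 3*(2*x + (x**4 + 9*x**2 + 3)*log(x**2 + 3/2))/(2*(x**4 + 9*x**2 + 3)).
Check: d/dx[3*(2*x + (x**4 + 9*x**2 + 3)*log(x**2 + 3/2))/(2*(x**4 + 9*x**2 + 3))] = (6*x**9 + 108*x**7 - 18*x**6 + 522*x**5 - 81*x**4 + 324*x**3 - 63*x**2 + 54*x + 27)/(2*x**10 + 39*x**8 + 228*x**6 + 369*x**4 + 180*x**2 + 27), which equals G'(x).

G(x) = 3*(2*x + (x**4 + 9*x**2 + 3)*log(x**2 + 3/2))/(2*(x**4 + 9*x**2 + 3))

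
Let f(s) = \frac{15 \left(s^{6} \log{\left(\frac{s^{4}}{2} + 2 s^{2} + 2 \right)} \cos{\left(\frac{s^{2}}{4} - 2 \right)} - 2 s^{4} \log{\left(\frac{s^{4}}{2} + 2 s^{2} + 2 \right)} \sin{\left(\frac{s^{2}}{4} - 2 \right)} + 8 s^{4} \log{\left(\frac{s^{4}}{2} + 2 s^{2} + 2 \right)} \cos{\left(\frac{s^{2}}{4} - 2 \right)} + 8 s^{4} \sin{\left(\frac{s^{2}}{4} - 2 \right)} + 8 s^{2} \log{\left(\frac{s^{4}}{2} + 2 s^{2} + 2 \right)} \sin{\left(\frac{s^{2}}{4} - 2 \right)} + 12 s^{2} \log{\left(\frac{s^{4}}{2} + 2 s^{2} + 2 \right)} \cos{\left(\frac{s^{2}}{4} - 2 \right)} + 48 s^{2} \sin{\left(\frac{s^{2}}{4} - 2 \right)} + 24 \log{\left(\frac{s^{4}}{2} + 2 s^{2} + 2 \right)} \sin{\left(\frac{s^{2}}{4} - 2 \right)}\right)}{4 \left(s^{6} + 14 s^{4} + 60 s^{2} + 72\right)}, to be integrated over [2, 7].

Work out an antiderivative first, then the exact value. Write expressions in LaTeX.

Antiderivative: F(s) = \frac{15 s \log{\left(\frac{s^{4}}{2} + 2 s^{2} + 2 \right)} \sin{\left(\frac{s^{2}}{4} - 2 \right)}}{2 \left(s^{2} + 6\right)}; value = \frac{21 \log{\left(\frac{2601}{2} \right)} \sin{\left(\frac{41}{4} \right)}}{22} + \frac{3 \log{\left(18 \right)} \sin{\left(1 \right)}}{2}

Differentiate the proposed F(s) back; it has to land on f(s) exactly.
F(s) = \frac{15 s \log{\left(\frac{s^{4}}{2} + 2 s^{2} + 2 \right)} \sin{\left(\frac{s^{2}}{4} - 2 \right)}}{2 \left(s^{2} + 6\right)} is an antiderivative of f.
Check: d/ds[\frac{15 s \log{\left(\frac{s^{4}}{2} + 2 s^{2} + 2 \right)} \sin{\left(\frac{s^{2}}{4} - 2 \right)}}{2 \left(s^{2} + 6\right)}] = \frac{15 s^{6} \log{\left(\frac{s^{4}}{2} + 2 s^{2} + 2 \right)} \cos{\left(\frac{s^{2}}{4} - 2 \right)} - 30 s^{4} \log{\left(\frac{s^{4}}{2} + 2 s^{2} + 2 \right)} \sin{\left(\frac{s^{2}}{4} - 2 \right)} + 120 s^{4} \log{\left(\frac{s^{4}}{2} + 2 s^{2} + 2 \right)} \cos{\left(\frac{s^{2}}{4} - 2 \right)} + 120 s^{4} \sin{\left(\frac{s^{2}}{4} - 2 \right)} + 120 s^{2} \log{\left(\frac{s^{4}}{2} + 2 s^{2} + 2 \right)} \sin{\left(\frac{s^{2}}{4} - 2 \right)} + 180 s^{2} \log{\left(\frac{s^{4}}{2} + 2 s^{2} + 2 \right)} \cos{\left(\frac{s^{2}}{4} - 2 \right)} + 720 s^{2} \sin{\left(\frac{s^{2}}{4} - 2 \right)} + 360 \log{\left(\frac{s^{4}}{2} + 2 s^{2} + 2 \right)} \sin{\left(\frac{s^{2}}{4} - 2 \right)}}{4 s^{6} + 56 s^{4} + 240 s^{2} + 288}, which equals f(s).
F(7) = \frac{21 \log{\left(\frac{2601}{2} \right)} \sin{\left(\frac{41}{4} \right)}}{22}; F(2) = - \frac{3 \log{\left(18 \right)} \sin{\left(1 \right)}}{2}.
Integral = F(7) - F(2) = \frac{21 \log{\left(\frac{2601}{2} \right)} \sin{\left(\frac{41}{4} \right)}}{22} + \frac{3 \log{\left(18 \right)} \sin{\left(1 \right)}}{2}.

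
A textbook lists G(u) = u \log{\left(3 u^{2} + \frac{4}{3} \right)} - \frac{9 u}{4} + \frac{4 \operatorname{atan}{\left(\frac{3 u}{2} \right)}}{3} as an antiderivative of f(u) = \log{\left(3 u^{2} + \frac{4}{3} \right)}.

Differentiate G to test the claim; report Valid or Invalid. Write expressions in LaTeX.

d/du[G] = \log{\left(3 u^{2} + \frac{4}{3} \right)} - \frac{1}{4}
d/du[G] - f(u) = - \frac{1}{4} != 0.

Invalid: d/du[G] - f = - \frac{1}{4}, which is not 0.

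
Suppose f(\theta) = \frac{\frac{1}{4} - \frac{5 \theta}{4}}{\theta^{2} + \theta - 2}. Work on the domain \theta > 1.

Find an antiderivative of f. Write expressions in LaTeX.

An antiderivative is F(\theta) = - \frac{\log{\left(\theta - 1 \right)}}{3} - \frac{11 \log{\left(\theta + 2 \right)}}{12}.

Factor the denominator (4 \left(\theta - 1\right) \left(\theta + 2\right)) and decompose: f = - \frac{11}{12 \left(\theta + 2\right)} - \frac{1}{3 \left(\theta - 1\right)}; each piece integrates to a log, atan, or power term.
Check: d/d\theta[- \frac{\log{\left(\theta - 1 \right)}}{3} - \frac{11 \log{\left(\theta + 2 \right)}}{12}] = \frac{1 - 5 \theta}{4 \theta^{2} + 4 \theta - 8}, which equals f(\theta).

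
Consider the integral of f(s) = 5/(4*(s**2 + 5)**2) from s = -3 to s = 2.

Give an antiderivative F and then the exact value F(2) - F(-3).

Antiderivative: F(s) = (sqrt(5)*s**2*atan(sqrt(5)*s/5) + 5*s + 5*sqrt(5)*atan(sqrt(5)*s/5))/(40*(s**2 + 5)); value = sqrt(5)*atan(2*sqrt(5)/5)/40 + sqrt(5)*atan(3*sqrt(5)/5)/40 + 55/1008

Recover f(s) by differentiating a candidate F(s); any mismatch rules it out.
F(s) = (sqrt(5)*s**2*atan(sqrt(5)*s/5) + 5*s + 5*sqrt(5)*atan(sqrt(5)*s/5))/(40*(s**2 + 5)) is an antiderivative of f.
Check: d/ds[(sqrt(5)*s**2*atan(sqrt(5)*s/5) + 5*s + 5*sqrt(5)*atan(sqrt(5)*s/5))/(40*(s**2 + 5))] = 5/(4*s**4 + 40*s**2 + 100), which equals f(s).
F(2) = 1/36 + sqrt(5)*atan(2*sqrt(5)/5)/40; F(-3) = -sqrt(5)*atan(3*sqrt(5)/5)/40 - 3/112.
Integral = F(2) - F(-3) = sqrt(5)*atan(2*sqrt(5)/5)/40 + sqrt(5)*atan(3*sqrt(5)/5)/40 + 55/1008.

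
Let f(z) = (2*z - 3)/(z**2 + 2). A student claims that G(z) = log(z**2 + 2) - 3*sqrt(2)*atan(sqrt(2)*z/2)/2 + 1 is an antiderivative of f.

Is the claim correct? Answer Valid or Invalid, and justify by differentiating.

d/dz[G] = (2*z - 3)/(z**2 + 2)
This equals f(z) exactly, so the claim holds.

Valid. The derivative of G reproduces f.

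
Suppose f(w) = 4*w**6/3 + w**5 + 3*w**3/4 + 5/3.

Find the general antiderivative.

The integrand splits into summands that can be handled one at a time.
Check: d/dw[w*(64*w**6 + 56*w**5 + 63*w**3 + 560)/336] = 4*w**6/3 + w**5 + 3*w**3/4 + 5/3 = f(w).

F(w) = w*(64*w**6 + 56*w**5 + 63*w**3 + 560)/336 + C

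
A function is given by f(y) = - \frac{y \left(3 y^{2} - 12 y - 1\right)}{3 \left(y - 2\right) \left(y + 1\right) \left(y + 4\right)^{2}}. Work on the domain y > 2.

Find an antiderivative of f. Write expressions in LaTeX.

An antiderivative is F(y) = \frac{13 \log{\left(y - 2 \right)}}{162} - \frac{14 \log{\left(y + 1 \right)}}{81} - \frac{49 \log{\left(y + 4 \right)}}{54} - \frac{190}{27 y + 108}.

The denominator factors as 3 \left(y - 2\right) \left(y + 1\right) \left(y + 4\right)^{2}; partial fractions split f into directly integrable pieces: - \frac{49}{54 \left(y + 4\right)} + \frac{190}{27 \left(y + 4\right)^{2}} - \frac{14}{81 \left(y + 1\right)} + \frac{13}{162 \left(y - 2\right)}.
Check: d/dy[\frac{13 \log{\left(y - 2 \right)}}{162} - \frac{14 \log{\left(y + 1 \right)}}{81} - \frac{49 \log{\left(y + 4 \right)}}{54} - \frac{190}{27 y + 108}] = \frac{- 3 y^{3} + 12 y^{2} + y}{3 y^{4} + 21 y^{3} + 18 y^{2} - 96 y - 96}, which equals f(y).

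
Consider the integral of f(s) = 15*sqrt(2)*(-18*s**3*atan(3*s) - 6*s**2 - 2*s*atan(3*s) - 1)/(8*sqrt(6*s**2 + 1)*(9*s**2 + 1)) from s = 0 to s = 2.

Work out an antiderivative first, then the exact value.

Antiderivative: F(s) = -5*sqrt(2)*sqrt(6*s**2 + 1)*atan(3*s)/8; value = -25*sqrt(2)*atan(6)/8

f has the shape u'v + uv' for u = -5*sqrt(3*s**2 + 1/2)/4 and v = atan(3*s) — it is the derivative of the product u*v.
F(s) = -5*sqrt(2)*sqrt(6*s**2 + 1)*atan(3*s)/8 is an antiderivative of f.
Check: d/ds[-5*sqrt(2)*sqrt(6*s**2 + 1)*atan(3*s)/8] = (-270*sqrt(2)*s**3*atan(3*s) - 90*sqrt(2)*s**2 - 30*sqrt(2)*s*atan(3*s) - 15*sqrt(2))/(72*s**2*sqrt(6*s**2 + 1) + 8*sqrt(6*s**2 + 1)), which equals f(s).
F(2) = -25*sqrt(2)*atan(6)/8; F(0) = 0.
Integral = F(2) - F(0) = -25*sqrt(2)*atan(6)/8.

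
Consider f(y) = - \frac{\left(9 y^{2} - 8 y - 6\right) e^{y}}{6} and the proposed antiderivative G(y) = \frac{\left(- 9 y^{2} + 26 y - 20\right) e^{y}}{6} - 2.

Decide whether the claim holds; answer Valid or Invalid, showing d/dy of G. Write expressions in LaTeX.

Valid: G'(y) = f(y).

d/dy[G] = - \frac{3 y^{2} e^{y}}{2} + \frac{4 y e^{y}}{3} + e^{y}
This equals f(y) exactly, so the claim holds.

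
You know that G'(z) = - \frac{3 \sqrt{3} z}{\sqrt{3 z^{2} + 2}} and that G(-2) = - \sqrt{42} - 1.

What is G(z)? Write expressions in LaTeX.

G(z) = - \sqrt{3} \sqrt{3 z^{2} + 2} - 1

G'(z) matches the chain-rule pattern g'(h)*h' with inner function h(z) = z^{2} + \frac{2}{3}; substituting u = h(z) collapses the integral.
A general antiderivative is - 3 \sqrt{z^{2} + \frac{2}{3}} + C.
The condition gives C = - \sqrt{42} - 1 - (- \sqrt{42}) = -1.
So G(z) = - \sqrt{3} \sqrt{3 z^{2} + 2} - 1.
Check: d/dz[- \sqrt{3} \sqrt{3 z^{2} + 2} - 1] = - \frac{3 \sqrt{3} z}{\sqrt{3 z^{2} + 2}} = G'(z).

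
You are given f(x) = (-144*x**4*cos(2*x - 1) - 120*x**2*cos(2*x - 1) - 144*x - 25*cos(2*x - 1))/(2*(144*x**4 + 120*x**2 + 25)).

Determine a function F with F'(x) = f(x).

A candidate is checked by its d/dx: the result must match f(x).
Check: d/dx[-(12*x**2*sin(2*x - 1) + 5*sin(2*x - 1) - 12)/(4*(12*x**2 + 5))] = (-144*x**4*cos(2*x - 1) - 120*x**2*cos(2*x - 1) - 144*x - 25*cos(2*x - 1))/(288*x**4 + 240*x**2 + 50), which equals f(x).

An antiderivative is F(x) = -(12*x**2*sin(2*x - 1) + 5*sin(2*x - 1) - 12)/(4*(12*x**2 + 5)).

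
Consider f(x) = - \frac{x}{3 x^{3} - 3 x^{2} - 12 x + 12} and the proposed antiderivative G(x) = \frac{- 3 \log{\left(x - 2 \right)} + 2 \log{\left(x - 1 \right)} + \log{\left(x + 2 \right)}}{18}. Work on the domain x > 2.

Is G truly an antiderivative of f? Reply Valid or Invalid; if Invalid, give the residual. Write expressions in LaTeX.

d/dx[G] = - \frac{x}{3 x^{3} - 3 x^{2} - 12 x + 12}
This equals f(x) exactly, so the claim holds.

Valid. The derivative of G reproduces f.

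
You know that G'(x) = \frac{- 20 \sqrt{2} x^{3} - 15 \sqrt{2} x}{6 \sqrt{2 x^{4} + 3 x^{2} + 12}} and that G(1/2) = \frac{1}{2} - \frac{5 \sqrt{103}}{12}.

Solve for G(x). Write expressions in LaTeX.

G(x) = - \frac{5 \sqrt{2} \sqrt{2 x^{4} + 3 x^{2} + 12} - 3}{6}

The substitution u = x^{4} + \frac{3 x^{2}}{2} + 6 works: G'(x) is exactly (dG/du)*(du/dx) for that inner function.
A general antiderivative is - \frac{5 \sqrt{x^{4} + \frac{3 x^{2}}{2} + 6}}{3} + C.
The condition gives C = \frac{1}{2} - \frac{5 \sqrt{103}}{12} - (- \frac{5 \sqrt{103}}{12}) = \frac{1}{2}.
So G(x) = - \frac{5 \sqrt{2} \sqrt{2 x^{4} + 3 x^{2} + 12} - 3}{6}.
Check: d/dx[- \frac{5 \sqrt{2} \sqrt{2 x^{4} + 3 x^{2} + 12} - 3}{6}] = \frac{- 20 \sqrt{2} x^{3} - 15 \sqrt{2} x}{6 \sqrt{2 x^{4} + 3 x^{2} + 12}} = G'(x).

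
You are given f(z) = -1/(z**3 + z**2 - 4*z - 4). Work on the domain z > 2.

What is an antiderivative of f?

Factor the denominator ((z - 2)*(z + 1)*(z + 2)) and decompose: f = -1/(4*(z + 2)) + 1/(3*(z + 1)) - 1/(12*(z - 2)); each piece integrates to a log, atan, or power term.
Check: d/dz[(-log(z - 2) + 4*log(z + 1) - 3*log(z + 2))/12] = -1/(z**3 + z**2 - 4*z - 4) = f(z).

An antiderivative is F(z) = (-log(z - 2) + 4*log(z + 1) - 3*log(z + 2))/12.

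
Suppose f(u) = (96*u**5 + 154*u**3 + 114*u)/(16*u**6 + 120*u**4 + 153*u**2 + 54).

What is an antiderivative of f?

Any candidate F(u) must reproduce f(u) exactly when differentiated.
Check: d/du[3*log(u**2 + 6) - 5/(4*(4*u**2 + 3))] = (96*u**5 + 154*u**3 + 114*u)/(16*u**6 + 120*u**4 + 153*u**2 + 54) = f(u).

An antiderivative is F(u) = 3*log(u**2 + 6) - 5/(4*(4*u**2 + 3)).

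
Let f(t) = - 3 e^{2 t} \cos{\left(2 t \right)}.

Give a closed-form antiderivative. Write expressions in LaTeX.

An antiderivative is F(t) = \frac{3 \left(- \sin{\left(2 t \right)} - \cos{\left(2 t \right)}\right) e^{2 t}}{4}.

Recover f(t) by differentiating a candidate F(t); any mismatch rules it out.
Check: d/dt[\frac{3 \left(- \sin{\left(2 t \right)} - \cos{\left(2 t \right)}\right) e^{2 t}}{4}] = - 3 e^{2 t} \cos{\left(2 t \right)} = f(t).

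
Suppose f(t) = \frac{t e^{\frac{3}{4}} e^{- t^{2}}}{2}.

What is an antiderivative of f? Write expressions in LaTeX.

The substitution u = \frac{3}{4} - t^{2} works: f is exactly (dF/du)*(du/dt) for that inner function.
Check: d/dt[- \frac{e^{\frac{3}{4} - t^{2}}}{4}] = \frac{t e^{\frac{3}{4}} e^{- t^{2}}}{2} = f(t).

An antiderivative is F(t) = - \frac{e^{\frac{3}{4} - t^{2}}}{4}.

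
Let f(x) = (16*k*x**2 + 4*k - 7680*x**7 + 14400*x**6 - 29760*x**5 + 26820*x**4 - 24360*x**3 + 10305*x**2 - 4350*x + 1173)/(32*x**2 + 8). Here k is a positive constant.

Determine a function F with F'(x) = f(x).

An antiderivative is F(x) = k*x/2 + 5*(-2*x**2 + 3*x/2 - 5/2)**3 + 3*atan(2*x).

Since d/dx undoes antidifferentiation here, F'(x) = f(x) is required of F(x).
Check: d/dx[k*x/2 + 5*(-2*x**2 + 3*x/2 - 5/2)**3 + 3*atan(2*x)] = (16*k*x**2 + 4*k - 7680*x**7 + 14400*x**6 - 29760*x**5 + 26820*x**4 - 24360*x**3 + 10305*x**2 - 4350*x + 1173)/(32*x**2 + 8) = f(x).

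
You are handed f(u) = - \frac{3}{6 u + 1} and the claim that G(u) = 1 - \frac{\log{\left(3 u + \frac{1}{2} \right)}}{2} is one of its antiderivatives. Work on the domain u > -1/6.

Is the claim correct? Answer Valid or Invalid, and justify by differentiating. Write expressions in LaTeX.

Valid. The derivative of G reproduces f.

d/du[G] = - \frac{3}{6 u + 1}
This equals f(u) exactly, so the claim holds.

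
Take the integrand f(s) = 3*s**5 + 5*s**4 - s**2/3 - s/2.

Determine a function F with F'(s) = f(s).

The integrand splits into summands that can be handled one at a time.
Check: d/ds[s**2*(18*s**4 + 36*s**3 - 4*s - 9)/36] = 3*s**5 + 5*s**4 - s**2/3 - s/2 = f(s).

An antiderivative is F(s) = s**2*(18*s**4 + 36*s**3 - 4*s - 9)/36.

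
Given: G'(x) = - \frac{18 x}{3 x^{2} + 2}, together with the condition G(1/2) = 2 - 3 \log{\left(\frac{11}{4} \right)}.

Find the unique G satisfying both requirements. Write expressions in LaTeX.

The substitution u = 3 x^{2} + 2 works: G'(x) is exactly (dG/du)*(du/dx) for that inner function.
A general antiderivative is - 3 \log{\left(3 x^{2} + 2 \right)} + C.
The condition gives C = 2 - 3 \log{\left(\frac{11}{4} \right)} - (- 3 \log{\left(\frac{11}{4} \right)}) = 2.
So G(x) = 2 - 3 \log{\left(3 x^{2} + 2 \right)}.
Check: d/dx[2 - 3 \log{\left(3 x^{2} + 2 \right)}] = - \frac{18 x}{3 x^{2} + 2} = G'(x).

G(x) = 2 - 3 \log{\left(3 x^{2} + 2 \right)}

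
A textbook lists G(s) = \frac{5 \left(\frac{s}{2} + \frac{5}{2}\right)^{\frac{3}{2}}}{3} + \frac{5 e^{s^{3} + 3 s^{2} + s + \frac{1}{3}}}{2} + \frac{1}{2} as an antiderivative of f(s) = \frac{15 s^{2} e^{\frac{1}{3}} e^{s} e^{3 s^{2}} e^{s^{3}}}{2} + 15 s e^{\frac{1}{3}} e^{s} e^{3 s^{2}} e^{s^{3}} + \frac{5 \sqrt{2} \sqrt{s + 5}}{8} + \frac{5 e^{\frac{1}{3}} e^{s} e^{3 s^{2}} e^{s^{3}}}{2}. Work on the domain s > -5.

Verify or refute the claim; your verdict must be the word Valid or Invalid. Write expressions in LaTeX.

Valid - differentiating G returns exactly f.

d/ds[G] = \frac{15 s^{2} e^{\frac{1}{3}} e^{s} e^{3 s^{2}} e^{s^{3}}}{2} + 15 s e^{\frac{1}{3}} e^{s} e^{3 s^{2}} e^{s^{3}} + \frac{5 \sqrt{2} \sqrt{s + 5}}{8} + \frac{5 e^{\frac{1}{3}} e^{s} e^{3 s^{2}} e^{s^{3}}}{2}
This equals f(s) exactly, so the claim holds.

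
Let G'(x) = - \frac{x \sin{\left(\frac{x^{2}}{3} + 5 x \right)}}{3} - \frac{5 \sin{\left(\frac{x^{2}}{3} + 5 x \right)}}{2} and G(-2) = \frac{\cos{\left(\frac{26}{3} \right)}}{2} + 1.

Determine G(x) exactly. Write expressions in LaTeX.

G(x) = \frac{\cos{\left(\frac{x^{2}}{3} + 5 x \right)} + 2}{2}

G'(x) matches the chain-rule pattern g'(h)*h' with inner function h(x) = \frac{x^{2}}{3} + 5 x; substituting u = h(x) collapses the integral.
A general antiderivative is \frac{\cos{\left(\frac{x^{2}}{3} + 5 x \right)}}{2} + C.
The condition gives C = \frac{\cos{\left(\frac{26}{3} \right)}}{2} + 1 - (\frac{\cos{\left(\frac{26}{3} \right)}}{2}) = 1.
So G(x) = \frac{\cos{\left(\frac{x^{2}}{3} + 5 x \right)} + 2}{2}.
Check: d/dx[\frac{\cos{\left(\frac{x^{2}}{3} + 5 x \right)} + 2}{2}] = - \frac{x \sin{\left(\frac{x^{2}}{3} + 5 x \right)}}{3} - \frac{5 \sin{\left(\frac{x^{2}}{3} + 5 x \right)}}{2} = G'(x).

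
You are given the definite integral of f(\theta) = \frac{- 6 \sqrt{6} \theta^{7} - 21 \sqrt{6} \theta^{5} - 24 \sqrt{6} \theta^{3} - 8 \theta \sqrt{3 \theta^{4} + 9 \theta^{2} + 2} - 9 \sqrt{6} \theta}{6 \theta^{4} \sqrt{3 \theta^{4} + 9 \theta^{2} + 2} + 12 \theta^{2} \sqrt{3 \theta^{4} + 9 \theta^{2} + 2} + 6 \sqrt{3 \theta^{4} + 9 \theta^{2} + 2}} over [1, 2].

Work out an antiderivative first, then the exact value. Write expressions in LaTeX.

Antiderivative: F(\theta) = - \sqrt{\frac{\theta^{4}}{2} + \frac{3 \theta^{2}}{2} + \frac{1}{3}} + \frac{2}{3 \theta^{2} + 3}; value = - \frac{\sqrt{129}}{3} - \frac{1}{5} + \frac{\sqrt{21}}{3}

Differentiate the proposed F(\theta) back; it has to land on f(\theta) exactly.
F(\theta) = - \sqrt{\frac{\theta^{4}}{2} + \frac{3 \theta^{2}}{2} + \frac{1}{3}} + \frac{2}{3 \theta^{2} + 3} is an antiderivative of f.
Check: d/d\theta[- \sqrt{\frac{\theta^{4}}{2} + \frac{3 \theta^{2}}{2} + \frac{1}{3}} + \frac{2}{3 \theta^{2} + 3}] = \frac{- 6 \sqrt{6} \theta^{7} - 21 \sqrt{6} \theta^{5} - 24 \sqrt{6} \theta^{3} - 8 \theta \sqrt{3 \theta^{4} + 9 \theta^{2} + 2} - 9 \sqrt{6} \theta}{6 \theta^{4} \sqrt{3 \theta^{4} + 9 \theta^{2} + 2} + 12 \theta^{2} \sqrt{3 \theta^{4} + 9 \theta^{2} + 2} + 6 \sqrt{3 \theta^{4} + 9 \theta^{2} + 2}} = f(\theta).
F(2) = \frac{2}{15} - \frac{\sqrt{129}}{3}; F(1) = \frac{1}{3} - \frac{\sqrt{21}}{3}.
Integral = F(2) - F(1) = - \frac{\sqrt{129}}{3} - \frac{1}{5} + \frac{\sqrt{21}}{3}.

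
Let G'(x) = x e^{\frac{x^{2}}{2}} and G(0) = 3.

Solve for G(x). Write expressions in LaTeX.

The substitution u = \frac{x^{2}}{2} works: G'(x) is exactly (dG/du)*(du/dx) for that inner function.
A general antiderivative is e^{\frac{x^{2}}{2}} + C.
The condition gives C = 3 - (1) = 2.
So G(x) = e^{\frac{x^{2}}{2}} + 2.
Check: d/dx[e^{\frac{x^{2}}{2}} + 2] = x e^{\frac{x^{2}}{2}} = G'(x).

G(x) = e^{\frac{x^{2}}{2}} + 2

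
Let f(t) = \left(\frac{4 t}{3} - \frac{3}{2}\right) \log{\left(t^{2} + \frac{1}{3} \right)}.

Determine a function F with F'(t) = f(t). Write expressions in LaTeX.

An antiderivative is F(t) = \frac{12 t^{2} \log{\left(t^{2} + \frac{1}{3} \right)} - 12 t^{2} - 27 t \log{\left(t^{2} + \frac{1}{3} \right)} + 54 t + 4 \log{\left(t^{2} + \frac{1}{3} \right)} - 18 \sqrt{3} \operatorname{atan}{\left(\sqrt{3} t \right)}}{18}.

Differentiate the proposed F(t) back; it has to land on f(t) exactly.
Check: d/dt[\frac{12 t^{2} \log{\left(t^{2} + \frac{1}{3} \right)} - 12 t^{2} - 27 t \log{\left(t^{2} + \frac{1}{3} \right)} + 54 t + 4 \log{\left(t^{2} + \frac{1}{3} \right)} - 18 \sqrt{3} \operatorname{atan}{\left(\sqrt{3} t \right)}}{18}] = \frac{4 t \log{\left(t^{2} + \frac{1}{3} \right)}}{3} - \frac{3 \log{\left(t^{2} + \frac{1}{3} \right)}}{2}, which equals f(t).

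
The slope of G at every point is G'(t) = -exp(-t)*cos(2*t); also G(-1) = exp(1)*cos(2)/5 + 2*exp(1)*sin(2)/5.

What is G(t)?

G(t) = -2*exp(-t)*sin(2*t)/5 + exp(-t)*cos(2*t)/5

Differentiate the proposed G(t) back; it has to land on the given G'(t).
A general antiderivative is -2*exp(-t)*sin(2*t)/5 + exp(-t)*cos(2*t)/5 + C.
The condition gives C = exp(1)*cos(2)/5 + 2*exp(1)*sin(2)/5 - (exp(1)*cos(2)/5 + 2*exp(1)*sin(2)/5) = 0.
So G(t) = -2*exp(-t)*sin(2*t)/5 + exp(-t)*cos(2*t)/5.
Check: d/dt[-2*exp(-t)*sin(2*t)/5 + exp(-t)*cos(2*t)/5] = -exp(-t)*cos(2*t) = G'(t).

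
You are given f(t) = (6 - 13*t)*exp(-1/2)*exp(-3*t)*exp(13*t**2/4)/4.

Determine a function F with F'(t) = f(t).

An antiderivative is F(t) = -exp(-1/2)*exp(-3*t)*exp(13*t**2/4)/2.

f has the shape u'v + uv' for u = -exp(2*t**2 - t)/2 and v = exp(5*t**2/4 - 2*t - 1/2) — it is the derivative of the product u*v.
Check: d/dt[-exp(-1/2)*exp(-3*t)*exp(13*t**2/4)/2] = (-13*t*exp(13*t**2/4) + 6*exp(13*t**2/4))*exp(-1/2)*exp(-3*t)/4, which equals f(t).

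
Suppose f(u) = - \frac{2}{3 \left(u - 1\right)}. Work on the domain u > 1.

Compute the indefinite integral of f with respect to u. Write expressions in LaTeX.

F(u) = - \frac{2 \log{\left(u - 1 \right)}}{3} + C

Recover f(u) by differentiating a candidate F(u); any mismatch rules it out.
Check: d/du[- \frac{2 \log{\left(u - 1 \right)}}{3}] = - \frac{2}{3 u - 3}, which equals f(u).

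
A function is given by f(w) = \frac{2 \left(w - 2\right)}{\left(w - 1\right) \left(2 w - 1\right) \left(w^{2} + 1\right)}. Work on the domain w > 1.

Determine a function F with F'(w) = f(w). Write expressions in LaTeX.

An antiderivative is F(w) = - \log{\left(w - 1 \right)} + \frac{12 \log{\left(w - \frac{1}{2} \right)}}{5} - \frac{7 \log{\left(w^{2} + 1 \right)}}{10} - \frac{\operatorname{atan}{\left(w \right)}}{5}.

The denominator factors as \left(w - 1\right) \left(2 w - 1\right) \left(w^{2} + 1\right); partial fractions split f into directly integrable pieces: - \frac{7 w + 1}{5 \left(w^{2} + 1\right)} + \frac{24}{5 \left(2 w - 1\right)} - \frac{1}{w - 1}.
Check: d/dw[- \log{\left(w - 1 \right)} + \frac{12 \log{\left(w - \frac{1}{2} \right)}}{5} - \frac{7 \log{\left(w^{2} + 1 \right)}}{10} - \frac{\operatorname{atan}{\left(w \right)}}{5}] = \frac{2 w - 4}{2 w^{4} - 3 w^{3} + 3 w^{2} - 3 w + 1}, which equals f(w).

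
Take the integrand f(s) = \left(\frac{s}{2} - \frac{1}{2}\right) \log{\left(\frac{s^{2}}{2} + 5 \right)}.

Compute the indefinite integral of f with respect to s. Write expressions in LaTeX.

For F(s) to be correct the identity F'(s) - f(s) = 0 must hold.
Check: d/ds[\frac{s^{2} \log{\left(\frac{s^{2}}{2} + 5 \right)} - s^{2} - 2 s \log{\left(\frac{s^{2}}{2} + 5 \right)} + 4 s + 10 \log{\left(s^{2} + 10 \right)} - 4 \sqrt{10} \operatorname{atan}{\left(\frac{\sqrt{10} s}{10} \right)}}{4}] = \frac{s \log{\left(\frac{s^{2}}{2} + 5 \right)}}{2} - \frac{\log{\left(\frac{s^{2}}{2} + 5 \right)}}{2}, which equals f(s).

F(s) = \frac{s^{2} \log{\left(\frac{s^{2}}{2} + 5 \right)} - s^{2} - 2 s \log{\left(\frac{s^{2}}{2} + 5 \right)} + 4 s + 10 \log{\left(s^{2} + 10 \right)} - 4 \sqrt{10} \operatorname{atan}{\left(\frac{\sqrt{10} s}{10} \right)}}{4} + C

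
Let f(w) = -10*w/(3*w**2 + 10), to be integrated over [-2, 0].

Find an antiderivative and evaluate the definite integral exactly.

f matches the chain-rule pattern g'(h)*h' with inner function h(w) = w**2/2 + 5/3; substituting u = h(w) collapses the integral.
F(w) = -5*log(3*w**2 + 10)/3 is an antiderivative of f.
Check: d/dw[-5*log(3*w**2 + 10)/3] = -10*w/(3*w**2 + 10) = f(w).
F(0) = -5*log(10)/3; F(-2) = -5*log(22)/3.
Integral = F(0) - F(-2) = -5*log(5/3)/3 + 5*log(11/3)/3.

Antiderivative: F(w) = -5*log(3*w**2 + 10)/3; value = -5*log(5/3)/3 + 5*log(11/3)/3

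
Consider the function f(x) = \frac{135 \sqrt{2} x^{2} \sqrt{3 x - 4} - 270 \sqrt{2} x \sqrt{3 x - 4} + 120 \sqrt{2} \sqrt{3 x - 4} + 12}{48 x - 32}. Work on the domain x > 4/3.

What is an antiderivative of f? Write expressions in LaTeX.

An antiderivative is F(x) = \frac{\sqrt{2} \left(3 x - 4\right)^{\frac{5}{2}} + 2 \log{\left(\frac{3 x}{2} - 1 \right)}}{8}.

Any candidate F(x) must reproduce f(x) exactly when differentiated.
Check: d/dx[\frac{\sqrt{2} \left(3 x - 4\right)^{\frac{5}{2}} + 2 \log{\left(\frac{3 x}{2} - 1 \right)}}{8}] = \frac{135 \sqrt{2} x^{2} \sqrt{3 x - 4} - 270 \sqrt{2} x \sqrt{3 x - 4} + 120 \sqrt{2} \sqrt{3 x - 4} + 12}{48 x - 32} = f(x).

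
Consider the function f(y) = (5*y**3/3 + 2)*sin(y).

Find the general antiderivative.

F(y) = -5*y**3*cos(y)/3 + 5*y**2*sin(y) + 10*y*cos(y) - 10*sin(y) - 2*cos(y) + C

An antiderivative F(y) passes only if d/dy[F] lands on f(y) exactly.
Check: d/dy[-5*y**3*cos(y)/3 + 5*y**2*sin(y) + 10*y*cos(y) - 10*sin(y) - 2*cos(y)] = 5*y**3*sin(y)/3 + 2*sin(y), which equals f(y).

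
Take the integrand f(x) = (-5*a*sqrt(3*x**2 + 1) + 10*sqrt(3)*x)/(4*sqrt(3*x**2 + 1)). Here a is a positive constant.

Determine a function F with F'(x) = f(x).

An antiderivative is F(x) = -5*(3*a*x - 2*sqrt(3)*sqrt(3*x**2 + 1))/12.

For F(x) to be correct the identity F'(x) - f(x) = 0 must hold.
Check: d/dx[-5*(3*a*x - 2*sqrt(3)*sqrt(3*x**2 + 1))/12] = (-5*a*sqrt(3*x**2 + 1) + 10*sqrt(3)*x)/(4*sqrt(3*x**2 + 1)) = f(x).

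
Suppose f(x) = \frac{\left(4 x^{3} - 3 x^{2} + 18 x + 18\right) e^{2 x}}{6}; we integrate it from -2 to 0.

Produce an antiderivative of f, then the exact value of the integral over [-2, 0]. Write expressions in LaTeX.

Antiderivative: F(x) = \frac{x^{3} e^{2 x}}{3} - \frac{3 x^{2} e^{2 x}}{4} + \frac{9 x e^{2 x}}{4} + \frac{3 e^{2 x}}{8}; value = \frac{235}{24 e^{4}} + \frac{3}{8}

Recognize the product-rule pattern: f = u'v + uv' with u = \frac{x^{3}}{3} - \frac{3 x^{2}}{4} + \frac{9 x}{4} + \frac{3}{8}, v = e^{2 x}, so integration by parts undoes it.
F(x) = \frac{x^{3} e^{2 x}}{3} - \frac{3 x^{2} e^{2 x}}{4} + \frac{9 x e^{2 x}}{4} + \frac{3 e^{2 x}}{8} is an antiderivative of f.
Check: d/dx[\frac{x^{3} e^{2 x}}{3} - \frac{3 x^{2} e^{2 x}}{4} + \frac{9 x e^{2 x}}{4} + \frac{3 e^{2 x}}{8}] = \frac{2 x^{3} e^{2 x}}{3} - \frac{x^{2} e^{2 x}}{2} + 3 x e^{2 x} + 3 e^{2 x}, which equals f(x).
F(0) = \frac{3}{8}; F(-2) = - \frac{235}{24 e^{4}}.
Integral = F(0) - F(-2) = \frac{235}{24 e^{4}} + \frac{3}{8}.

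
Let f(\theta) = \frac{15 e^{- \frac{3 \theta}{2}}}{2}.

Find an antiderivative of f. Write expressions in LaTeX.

A first test for any F(\theta): its \theta-derivative must equal f(\theta) identically.
Check: d/d\theta[- 5 e^{- \frac{3 \theta}{2}}] = \frac{15 e^{- \frac{3 \theta}{2}}}{2} = f(\theta).

An antiderivative is F(\theta) = - 5 e^{- \frac{3 \theta}{2}}.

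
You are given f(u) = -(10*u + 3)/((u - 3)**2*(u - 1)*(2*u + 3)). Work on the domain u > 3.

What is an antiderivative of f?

The denominator factors as (u - 3)**2*(u - 1)*(2*u + 3); partial fractions split f into directly integrable pieces: -32/(135*(2*u + 3)) - 13/(20*(u - 1)) + 83/(108*(u - 3)) - 11/(6*(u - 3)**2).
Check: d/du[83*log(u - 3)/108 - 13*log(u - 1)/20 - 16*log(u + 3/2)/135 + 11/(6*u - 18)] = (-10*u - 3)/(2*u**4 - 11*u**3 + 9*u**2 + 27*u - 27), which equals f(u).

An antiderivative is F(u) = 83*log(u - 3)/108 - 13*log(u - 1)/20 - 16*log(u + 3/2)/135 + 11/(6*u - 18).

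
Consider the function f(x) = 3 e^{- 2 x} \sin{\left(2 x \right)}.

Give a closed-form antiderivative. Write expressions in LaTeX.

An antiderivative is F(x) = \frac{\left(- 3 \sin{\left(2 x \right)} - 3 \cos{\left(2 x \right)}\right) e^{- 2 x}}{4}.

Differentiate the proposed F(x) back; it has to land on f(x) exactly.
Check: d/dx[\frac{\left(- 3 \sin{\left(2 x \right)} - 3 \cos{\left(2 x \right)}\right) e^{- 2 x}}{4}] = 3 e^{- 2 x} \sin{\left(2 x \right)} = f(x).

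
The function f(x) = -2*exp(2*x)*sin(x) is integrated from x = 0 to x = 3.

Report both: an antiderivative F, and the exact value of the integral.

Whatever form F(x) takes, F'(x) = f(x) is non-negotiable.
F(x) = -4*exp(2*x)*sin(x)/5 + 2*exp(2*x)*cos(x)/5 is an antiderivative of f.
Check: d/dx[-4*exp(2*x)*sin(x)/5 + 2*exp(2*x)*cos(x)/5] = -2*exp(2*x)*sin(x) = f(x).
F(3) = 2*exp(6)*cos(3)/5 - 4*exp(6)*sin(3)/5; F(0) = 2/5.
Integral = F(3) - F(0) = 2*exp(6)*cos(3)/5 - 4*exp(6)*sin(3)/5 - 2/5.

Antiderivative: F(x) = -4*exp(2*x)*sin(x)/5 + 2*exp(2*x)*cos(x)/5; value = 2*exp(6)*cos(3)/5 - 4*exp(6)*sin(3)/5 - 2/5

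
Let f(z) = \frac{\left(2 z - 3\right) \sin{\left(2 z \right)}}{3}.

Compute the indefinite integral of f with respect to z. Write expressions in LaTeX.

Differentiate the proposed F(z) back; it has to land on f(z) exactly.
Check: d/dz[\frac{- 2 z \cos{\left(2 z \right)} + \sin{\left(2 z \right)} + 3 \cos{\left(2 z \right)}}{6}] = \frac{2 z \sin{\left(2 z \right)}}{3} - \sin{\left(2 z \right)}, which equals f(z).

F(z) = \frac{- 2 z \cos{\left(2 z \right)} + \sin{\left(2 z \right)} + 3 \cos{\left(2 z \right)}}{6} + C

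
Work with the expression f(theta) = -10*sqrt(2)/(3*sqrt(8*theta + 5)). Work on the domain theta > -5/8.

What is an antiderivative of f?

For F(theta) to be correct the identity F'(theta) - f(theta) = 0 must hold.
Check: d/dtheta[-5*sqrt(4*theta + 5/2)/3] = -10*sqrt(2)/(3*sqrt(8*theta + 5)) = f(theta).

An antiderivative is F(theta) = -5*sqrt(4*theta + 5/2)/3.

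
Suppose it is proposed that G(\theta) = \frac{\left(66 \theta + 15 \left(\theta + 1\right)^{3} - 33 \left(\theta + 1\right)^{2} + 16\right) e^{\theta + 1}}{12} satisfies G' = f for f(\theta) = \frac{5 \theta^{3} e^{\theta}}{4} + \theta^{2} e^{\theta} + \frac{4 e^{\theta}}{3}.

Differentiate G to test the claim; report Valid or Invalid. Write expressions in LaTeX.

d/d\theta[G] = \frac{5 e \theta^{3} e^{\theta}}{4} + \frac{19 e \theta^{2} e^{\theta}}{4} + \frac{23 e \theta e^{\theta}}{4} + \frac{43 e e^{\theta}}{12}
d/d\theta[G] - f(\theta) = - \frac{5 \theta^{3} e^{\theta}}{4} + \frac{5 e \theta^{3} e^{\theta}}{4} - \theta^{2} e^{\theta} + \frac{19 e \theta^{2} e^{\theta}}{4} + \frac{23 e \theta e^{\theta}}{4} - \frac{4 e^{\theta}}{3} + \frac{43 e e^{\theta}}{12} != 0.

Invalid: d/d\theta[G] - f = - \frac{5 \theta^{3} e^{\theta}}{4} + \frac{5 e \theta^{3} e^{\theta}}{4} - \theta^{2} e^{\theta} + \frac{19 e \theta^{2} e^{\theta}}{4} + \frac{23 e \theta e^{\theta}}{4} - \frac{4 e^{\theta}}{3} + \frac{43 e e^{\theta}}{12}, which is not 0.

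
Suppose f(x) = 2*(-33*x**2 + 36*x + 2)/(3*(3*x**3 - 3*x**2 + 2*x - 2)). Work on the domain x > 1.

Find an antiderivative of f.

Differentiate the proposed F(x) back; it has to land on f(x) exactly.
Check: d/dx[-2*(-log(4*x - 4) + 6*log(3*x**2/2 + 1))/3] = (-66*x**2 + 72*x + 4)/(9*x**3 - 9*x**2 + 6*x - 6), which equals f(x).

An antiderivative is F(x) = -2*(-log(4*x - 4) + 6*log(3*x**2/2 + 1))/3.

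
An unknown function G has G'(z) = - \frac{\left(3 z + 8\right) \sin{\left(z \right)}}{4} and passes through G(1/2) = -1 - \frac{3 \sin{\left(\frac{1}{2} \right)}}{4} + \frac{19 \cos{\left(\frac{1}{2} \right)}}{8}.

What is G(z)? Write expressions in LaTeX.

G(z) = \frac{3 z \cos{\left(z \right)} - 3 \sin{\left(z \right)} + 8 \cos{\left(z \right)} - 4}{4}

Differentiate the proposed G(z) back; it has to land on the given G'(z).
A general antiderivative is \frac{3 z \cos{\left(z \right)}}{4} - \frac{3 \sin{\left(z \right)}}{4} + 2 \cos{\left(z \right)} + C.
The condition gives C = -1 - \frac{3 \sin{\left(\frac{1}{2} \right)}}{4} + \frac{19 \cos{\left(\frac{1}{2} \right)}}{8} - (- \frac{3 \sin{\left(\frac{1}{2} \right)}}{4} + \frac{19 \cos{\left(\frac{1}{2} \right)}}{8}) = -1.
So G(z) = \frac{3 z \cos{\left(z \right)} - 3 \sin{\left(z \right)} + 8 \cos{\left(z \right)} - 4}{4}.
Check: d/dz[\frac{3 z \cos{\left(z \right)} - 3 \sin{\left(z \right)} + 8 \cos{\left(z \right)} - 4}{4}] = - \frac{3 z \sin{\left(z \right)}}{4} - 2 \sin{\left(z \right)}, which equals G'(z).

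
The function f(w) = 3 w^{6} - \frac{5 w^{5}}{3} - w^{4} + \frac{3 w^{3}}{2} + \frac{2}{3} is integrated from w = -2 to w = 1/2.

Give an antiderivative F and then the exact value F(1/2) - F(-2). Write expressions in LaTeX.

Antiderivative: F(w) = \frac{3 w^{7}}{7} - \frac{5 w^{6}}{18} - \frac{w^{5}}{5} + \frac{3 w^{4}}{8} + \frac{2 w}{3}; value = \frac{166435}{2688}

The integrand splits into summands that can be handled one at a time.
F(w) = \frac{3 w^{7}}{7} - \frac{5 w^{6}}{18} - \frac{w^{5}}{5} + \frac{3 w^{4}}{8} + \frac{2 w}{3} is an antiderivative of f.
Check: d/dw[\frac{3 w^{7}}{7} - \frac{5 w^{6}}{18} - \frac{w^{5}}{5} + \frac{3 w^{4}}{8} + \frac{2 w}{3}] = 3 w^{6} - \frac{5 w^{5}}{3} - w^{4} + \frac{3 w^{3}}{2} + \frac{2}{3} = f(w).
F(1/2) = \frac{14093}{40320}; F(-2) = - \frac{19394}{315}.
Integral = F(1/2) - F(-2) = \frac{166435}{2688}.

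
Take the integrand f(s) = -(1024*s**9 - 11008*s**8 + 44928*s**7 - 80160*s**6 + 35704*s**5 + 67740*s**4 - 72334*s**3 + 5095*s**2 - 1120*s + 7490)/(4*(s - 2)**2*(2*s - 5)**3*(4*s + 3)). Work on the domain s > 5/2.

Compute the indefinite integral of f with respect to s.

Differentiate the proposed F(s) back; it has to land on f(s) exactly.
Check: d/ds[-2*s**4 + s**2 - 3*s/4 + log(2*s + 3/2) - 5/(2*s - 4) + 5/(4*(2*s - 5)**2)] = (-1024*s**9 + 11008*s**8 - 44928*s**7 + 80160*s**6 - 35704*s**5 - 67740*s**4 + 72334*s**3 - 5095*s**2 + 1120*s - 7490)/(128*s**6 - 1376*s**5 + 5648*s**4 - 10376*s**3 + 6020*s**2 + 5200*s - 6000), which equals f(s).

F(s) = -2*s**4 + s**2 - 3*s/4 + log(2*s + 3/2) - 5/(2*s - 4) + 5/(4*(2*s - 5)**2) + C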